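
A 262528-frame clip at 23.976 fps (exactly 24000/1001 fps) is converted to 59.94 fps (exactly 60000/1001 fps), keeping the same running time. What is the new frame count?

656320 frames

Target frames = source frames × (target rate / source rate) = 262528 × (60000/1001)/(24000/1001) = 262528 × 5/2 = 656320.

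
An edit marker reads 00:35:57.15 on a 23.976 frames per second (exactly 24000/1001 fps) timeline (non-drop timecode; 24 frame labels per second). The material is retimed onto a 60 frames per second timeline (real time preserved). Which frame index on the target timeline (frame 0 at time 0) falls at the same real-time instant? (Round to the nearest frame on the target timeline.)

frame 129587

Source frame index: (0×3600 + 35×60 + 57) × 24 + 15 = 51783.
Real time: 51783 / (24000/1001) = 17278261/8000 s.
Target frame: (17278261/8000) × (60) = 51834783/400 ≈ 129586.958 → 129587.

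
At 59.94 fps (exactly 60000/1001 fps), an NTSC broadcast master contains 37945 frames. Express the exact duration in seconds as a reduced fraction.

7596589/12000 seconds

Running time = 37945 ÷ (60000/1001) = 37945 × 1001/60000 = 7596589/12000 s.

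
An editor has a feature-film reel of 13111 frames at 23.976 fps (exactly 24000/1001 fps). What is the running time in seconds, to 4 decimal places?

546.8380 seconds

Running time = 13111 × 1001/24000 = 13124111/24000 s ≈ 546.8380 s.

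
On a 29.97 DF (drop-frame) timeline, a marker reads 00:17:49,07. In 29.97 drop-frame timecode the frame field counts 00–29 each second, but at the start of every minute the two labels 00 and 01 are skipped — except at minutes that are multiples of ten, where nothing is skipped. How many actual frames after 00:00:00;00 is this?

As if non-drop at 30 labels/s: (0 × 3600 + 17 × 60 + 49) × 30 + 7 = 32077.
Minute boundaries passed: 17; those not divisible by 10: 17 − 1 = 16; dropped labels = 2 × 16 = 32.
Actual frame index = 32077 − 32 = 32045.

32045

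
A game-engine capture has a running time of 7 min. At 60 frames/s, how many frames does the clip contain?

25200 frames

7 min = 420 s.
Frames = 420 × 60 = 25200.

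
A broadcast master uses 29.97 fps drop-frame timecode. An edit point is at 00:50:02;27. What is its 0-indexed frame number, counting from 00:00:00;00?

89997

As if non-drop at 30 labels/s: (0 × 3600 + 50 × 60 + 2) × 30 + 27 = 90087.
Minute boundaries passed: 50; those not divisible by 10: 50 − 5 = 45; dropped labels = 2 × 45 = 90.
Actual frame index = 90087 − 90 = 89997.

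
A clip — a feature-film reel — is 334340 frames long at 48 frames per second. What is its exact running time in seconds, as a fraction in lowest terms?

Running time = 334340 ÷ (48) = 334340 × 1/48 = 83585/12 s.

83585/12 seconds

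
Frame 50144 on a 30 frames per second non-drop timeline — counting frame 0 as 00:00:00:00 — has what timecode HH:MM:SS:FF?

50144 ÷ 30 = 1671 full seconds, remainder 14 frames.
1671 s = 0 h 27 min 51 s.
Timecode: 00:27:51:14.

00:27:51:14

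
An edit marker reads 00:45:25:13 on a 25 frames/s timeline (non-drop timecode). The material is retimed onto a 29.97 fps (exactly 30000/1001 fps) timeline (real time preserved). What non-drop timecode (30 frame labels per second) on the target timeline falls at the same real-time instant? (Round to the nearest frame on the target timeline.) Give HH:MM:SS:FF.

Source frame index: (0×3600 + 45×60 + 25) × 25 + 13 = 68138.
Real time: 68138 / (25) = 68138/25 s.
Target frame: (68138/25) × (30000/1001) = 11680800/143 ≈ 81683.916 → 81684.
At 30 labels/s: frame 81684 → 00:45:22:24.

00:45:22:24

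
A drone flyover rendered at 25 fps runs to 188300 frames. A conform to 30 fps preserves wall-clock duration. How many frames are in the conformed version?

225960 frames

Target frames = source frames × (target rate / source rate) = 188300 × (30)/(25) = 188300 × 6/5 = 225960.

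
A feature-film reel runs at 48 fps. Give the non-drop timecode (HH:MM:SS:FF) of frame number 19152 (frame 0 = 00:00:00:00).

00:06:39:00

19152 ÷ 48 = 399 full seconds, remainder 0 frames.
399 s = 0 h 6 min 39 s.
Timecode: 00:06:39:00.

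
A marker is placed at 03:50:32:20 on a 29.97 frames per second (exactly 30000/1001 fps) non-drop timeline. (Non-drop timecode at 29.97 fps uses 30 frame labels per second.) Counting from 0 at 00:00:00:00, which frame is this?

frame 414980

Total seconds to the label: (3 × 3600 + 50 × 60 + 32) = 13832.
Frame index = 13832 × 30 + 20 = 414980.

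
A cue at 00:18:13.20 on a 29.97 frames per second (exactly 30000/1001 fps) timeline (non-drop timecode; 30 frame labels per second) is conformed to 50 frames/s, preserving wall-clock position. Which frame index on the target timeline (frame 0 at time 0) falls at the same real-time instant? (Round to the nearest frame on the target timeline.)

Source frame index: (0×3600 + 18×60 + 13) × 30 + 20 = 32810.
Real time: 32810 / (30000/1001) = 3284281/3000 s.
Target frame: (3284281/3000) × (50) = 3284281/60 ≈ 54738.017 → 54738.

frame 54738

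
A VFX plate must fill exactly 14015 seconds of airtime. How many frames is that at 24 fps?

Frames = 14015 × 24 = 336360.

336360 frames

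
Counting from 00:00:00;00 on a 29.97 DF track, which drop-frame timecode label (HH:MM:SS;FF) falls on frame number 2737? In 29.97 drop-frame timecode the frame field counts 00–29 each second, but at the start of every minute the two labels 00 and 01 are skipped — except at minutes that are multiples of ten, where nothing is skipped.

Each 10-minute DF block holds 10 × 60 × 30 − 9 × 2 = 17982 frames. 2737 ÷ 17982 → 0 full blocks, remainder 2737.
Within the partial block the first minute is 1800 frames and each further minute 1798, so 1 further minute boundary passed. Total skipped labels = 18 × 0 + 2 × 1 = 2.
Non-drop label index = 2737 + 2 = 2739; at 30 labels/s that is 00:01:31:09, i.e. DF 00:01:31;09.

00:01:31;09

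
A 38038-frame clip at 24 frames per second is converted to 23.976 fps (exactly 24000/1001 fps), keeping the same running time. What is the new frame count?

Target frames = source frames × (target rate / source rate) = 38038 × (24000/1001)/(24) = 38038 × 1000/1001 = 38000.

38000 frames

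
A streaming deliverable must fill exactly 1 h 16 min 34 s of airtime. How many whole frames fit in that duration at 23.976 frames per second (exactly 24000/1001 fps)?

1 h 16 min 34 s = 4594 s.
Frames = 4594 × 24000/1001 = 110256000/1001 ≈ 110145.8541.
Complete frames: 110145.

110145 frames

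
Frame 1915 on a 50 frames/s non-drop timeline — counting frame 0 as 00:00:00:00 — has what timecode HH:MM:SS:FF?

1915 ÷ 50 = 38 full seconds, remainder 15 frames.
38 s = 0 h 0 min 38 s.
Timecode: 00:00:38:15.

00:00:38:15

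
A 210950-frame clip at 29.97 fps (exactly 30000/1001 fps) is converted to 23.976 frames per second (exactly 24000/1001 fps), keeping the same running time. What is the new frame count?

168760 frames

Target frames = source frames × (target rate / source rate) = 210950 × (24000/1001)/(30000/1001) = 210950 × 4/5 = 168760.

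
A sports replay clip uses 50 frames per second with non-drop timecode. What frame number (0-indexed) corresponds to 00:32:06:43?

96343

Total seconds to the label: (0 × 3600 + 32 × 60 + 6) = 1926.
Frame index = 1926 × 50 + 43 = 96343.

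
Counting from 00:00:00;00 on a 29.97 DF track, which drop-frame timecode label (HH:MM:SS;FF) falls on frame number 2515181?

23:18:43;09

Each 10-minute DF block holds 10 × 60 × 30 − 9 × 2 = 17982 frames. 2515181 ÷ 17982 → 139 full blocks, remainder 15683.
Within the partial block the first minute is 1800 frames and each further minute 1798, so 8 further minute boundaries passed. Total skipped labels = 18 × 139 + 2 × 8 = 2518.
Non-drop label index = 2515181 + 2518 = 2517699; at 30 labels/s that is 23:18:43:09, i.e. DF 23:18:43;09.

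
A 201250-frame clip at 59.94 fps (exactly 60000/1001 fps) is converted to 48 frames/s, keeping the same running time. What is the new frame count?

Target frames = source frames × (target rate / source rate) = 201250 × (48)/(60000/1001) = 201250 × 1001/1250 = 161161.

161161 frames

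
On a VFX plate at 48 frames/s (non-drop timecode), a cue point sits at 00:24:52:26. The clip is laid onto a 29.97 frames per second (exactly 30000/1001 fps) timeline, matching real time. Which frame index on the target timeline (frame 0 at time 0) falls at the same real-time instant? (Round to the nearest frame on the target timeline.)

frame 44732

Source frame index: (0×3600 + 24×60 + 52) × 48 + 26 = 71642.
Real time: 71642 / (48) = 35821/24 s.
Target frame: (35821/24) × (30000/1001) = 44776250/1001 ≈ 44731.518 → 44732.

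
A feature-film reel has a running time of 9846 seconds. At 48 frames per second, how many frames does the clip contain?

Frames = 9846 × 48 = 472608.

472608 frames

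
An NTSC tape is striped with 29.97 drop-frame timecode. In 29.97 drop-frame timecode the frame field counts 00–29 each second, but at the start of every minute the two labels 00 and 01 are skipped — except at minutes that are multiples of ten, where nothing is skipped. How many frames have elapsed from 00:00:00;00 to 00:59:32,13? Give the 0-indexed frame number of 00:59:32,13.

107065

As if non-drop at 30 labels/s: (0 × 3600 + 59 × 60 + 32) × 30 + 13 = 107173.
Minute boundaries passed: 59; those not divisible by 10: 59 − 5 = 54; dropped labels = 2 × 54 = 108.
Actual frame index = 107173 − 108 = 107065.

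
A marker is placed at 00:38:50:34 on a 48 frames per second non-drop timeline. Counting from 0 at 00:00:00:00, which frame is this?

frame 111874

Total seconds to the label: (0 × 3600 + 38 × 60 + 50) = 2330.
Frame index = 2330 × 48 + 34 = 111874.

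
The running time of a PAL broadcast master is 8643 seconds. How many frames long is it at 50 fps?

Frames = 8643 × 50 = 432150.

432150 frames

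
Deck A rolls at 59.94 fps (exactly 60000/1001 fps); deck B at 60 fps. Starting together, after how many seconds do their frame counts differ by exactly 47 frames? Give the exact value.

47047/60 seconds

The gap grows by |60 − 60000/1001| = 60/1001 frames per second.
Time for a 47-frame gap: 47 ÷ (60/1001) = 47047/60 s.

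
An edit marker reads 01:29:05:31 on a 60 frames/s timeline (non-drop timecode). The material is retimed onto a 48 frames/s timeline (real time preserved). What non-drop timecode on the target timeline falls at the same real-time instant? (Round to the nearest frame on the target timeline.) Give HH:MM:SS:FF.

01:29:05:25

Source frame index: (1×3600 + 29×60 + 5) × 60 + 31 = 320731.
Real time: 320731 / (60) = 320731/60 s.
Target frame: (320731/60) × (48) = 1282924/5 ≈ 256584.800 → 256585.
At 48 labels/s: frame 256585 → 01:29:05:25.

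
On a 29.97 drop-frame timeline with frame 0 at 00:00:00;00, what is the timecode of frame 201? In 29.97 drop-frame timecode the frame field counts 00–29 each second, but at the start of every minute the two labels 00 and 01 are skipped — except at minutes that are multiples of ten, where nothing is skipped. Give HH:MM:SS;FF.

Ten DF minutes hold 17982 frames, so frame 201 lies in block 0 (frames 0–17981) with 201 frames into that block.
The block's first minute is 1800 frames and the rest 1798 each; 201 frames reaches minute 0, so 0 × 18 + 0 × 2 = 0 labels have been skipped so far.
Adding those back, label number 201 + 0 = 201 at 30 labels/s is 6 s + 21 f = 0 h 0 min 6 s frame 21, i.e. 00:00:06;21.

00:00:06;21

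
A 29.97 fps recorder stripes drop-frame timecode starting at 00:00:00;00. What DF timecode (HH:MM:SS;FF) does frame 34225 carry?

00:19:02;01

Each 10-minute DF block holds 10 × 60 × 30 − 9 × 2 = 17982 frames. 34225 ÷ 17982 → 1 full block, remainder 16243.
Within the partial block the first minute is 1800 frames and each further minute 1798, so 9 further minute boundaries passed. Total skipped labels = 18 × 1 + 2 × 9 = 36.
Non-drop label index = 34225 + 36 = 34261; at 30 labels/s that is 00:19:02:01, i.e. DF 00:19:02;01.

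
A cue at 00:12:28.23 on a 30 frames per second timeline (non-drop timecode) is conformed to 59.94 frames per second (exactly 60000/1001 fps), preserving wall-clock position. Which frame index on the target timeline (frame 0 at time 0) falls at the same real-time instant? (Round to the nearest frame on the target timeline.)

Source frame index: (0×3600 + 12×60 + 28) × 30 + 23 = 22463.
Real time: 22463 / (30) = 22463/30 s.
Target frame: (22463/30) × (60000/1001) = 6418000/143 ≈ 44881.119 → 44881.

frame 44881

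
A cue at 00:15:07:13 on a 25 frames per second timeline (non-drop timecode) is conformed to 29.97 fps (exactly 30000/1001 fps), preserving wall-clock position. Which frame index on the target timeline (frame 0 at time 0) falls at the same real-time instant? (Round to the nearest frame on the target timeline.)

frame 27198

Source frame index: (0×3600 + 15×60 + 7) × 25 + 13 = 22688.
Real time: 22688 / (25) = 22688/25 s.
Target frame: (22688/25) × (30000/1001) = 27225600/1001 ≈ 27198.402 → 27198.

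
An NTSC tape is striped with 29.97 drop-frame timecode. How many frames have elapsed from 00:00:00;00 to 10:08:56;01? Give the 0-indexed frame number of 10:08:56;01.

As if non-drop at 30 labels/s: (10 × 3600 + 8 × 60 + 56) × 30 + 1 = 1096081.
Minute boundaries passed: 608; those not divisible by 10: 608 − 60 = 548; dropped labels = 2 × 548 = 1096.
Actual frame index = 1096081 − 1096 = 1094985.

1094985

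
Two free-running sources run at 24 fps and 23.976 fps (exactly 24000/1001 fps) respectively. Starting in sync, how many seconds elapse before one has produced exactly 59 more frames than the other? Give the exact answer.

The gap grows by |24000/1001 − 24| = 24/1001 frames per second.
Time for a 59-frame gap: 59 ÷ (24/1001) = 59059/24 s.

59059/24 seconds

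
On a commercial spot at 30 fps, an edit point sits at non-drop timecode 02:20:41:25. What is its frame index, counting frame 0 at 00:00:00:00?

frame 253255

Total seconds to the label: (2 × 3600 + 20 × 60 + 41) = 8441.
Frame index = 8441 × 30 + 25 = 253255.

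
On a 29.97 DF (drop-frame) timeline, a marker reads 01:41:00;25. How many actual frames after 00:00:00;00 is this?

181643

Complete 10-minute blocks: 10, each 17982 frames → 179820.
Remaining 1 whole minute in the current block: 1800 + 0 × 1798 = 1800 frames.
Within the current minute: 0 × 30 + 25 − 2 = 23 (labels ;00/;01 skipped at this minute). Total = 179820 + 1800 + 23 = 181643.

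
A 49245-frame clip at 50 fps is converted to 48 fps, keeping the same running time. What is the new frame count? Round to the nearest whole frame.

Frames at target rate = 49245 × (48) / (50) = 236376/5 ≈ 47275.200.
Nearest whole frame: 47275.

47275 frames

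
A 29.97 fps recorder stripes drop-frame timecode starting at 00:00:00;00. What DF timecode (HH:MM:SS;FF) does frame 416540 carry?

03:51:38;16

Each 10-minute DF block holds 10 × 60 × 30 − 9 × 2 = 17982 frames. 416540 ÷ 17982 → 23 full blocks, remainder 2954.
Within the partial block the first minute is 1800 frames and each further minute 1798, so 1 further minute boundary passed. Total skipped labels = 18 × 23 + 2 × 1 = 416.
Non-drop label index = 416540 + 416 = 416956; at 30 labels/s that is 03:51:38:16, i.e. DF 03:51:38;16.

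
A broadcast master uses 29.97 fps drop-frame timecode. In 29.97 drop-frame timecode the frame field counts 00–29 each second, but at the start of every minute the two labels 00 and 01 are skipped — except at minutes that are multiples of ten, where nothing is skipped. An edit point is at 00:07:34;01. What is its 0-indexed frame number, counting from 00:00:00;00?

13607

As if non-drop at 30 labels/s: (0 × 3600 + 7 × 60 + 34) × 30 + 1 = 13621.
Minute boundaries passed: 7; those not divisible by 10: 7 − 0 = 7; dropped labels = 2 × 7 = 14.
Actual frame index = 13621 − 14 = 13607.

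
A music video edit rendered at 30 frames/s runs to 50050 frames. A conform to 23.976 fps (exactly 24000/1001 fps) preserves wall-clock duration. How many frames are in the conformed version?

Target frames = source frames × (target rate / source rate) = 50050 × (24000/1001)/(30) = 50050 × 800/1001 = 40000.

40000 frames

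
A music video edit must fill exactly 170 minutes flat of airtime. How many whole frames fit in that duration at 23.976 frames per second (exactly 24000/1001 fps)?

170 min = 10200 s.
Frames = 10200 × 24000/1001 = 244800000/1001 ≈ 244555.4446.
Complete frames: 244555.

244555 frames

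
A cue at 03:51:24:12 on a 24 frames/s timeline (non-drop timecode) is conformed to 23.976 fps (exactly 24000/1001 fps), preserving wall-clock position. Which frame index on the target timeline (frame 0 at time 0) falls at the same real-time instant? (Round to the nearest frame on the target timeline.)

Source frame index: (3×3600 + 51×60 + 24) × 24 + 12 = 333228.
Real time: 333228 / (24) = 27769/2 s.
Target frame: (27769/2) × (24000/1001) = 47604000/143 ≈ 332895.105 → 332895.

frame 332895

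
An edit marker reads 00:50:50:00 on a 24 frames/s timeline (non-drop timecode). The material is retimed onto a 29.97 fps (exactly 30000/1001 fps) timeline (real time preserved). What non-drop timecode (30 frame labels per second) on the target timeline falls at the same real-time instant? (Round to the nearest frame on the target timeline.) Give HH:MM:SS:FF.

Source frame index: (0×3600 + 50×60 + 50) × 24 + 0 = 73200.
Real time: 73200 / (24) = 3050 s.
Target frame: (3050) × (30000/1001) = 91500000/1001 ≈ 91408.591 → 91409.
At 30 labels/s: frame 91409 → 00:50:46:29.

00:50:46:29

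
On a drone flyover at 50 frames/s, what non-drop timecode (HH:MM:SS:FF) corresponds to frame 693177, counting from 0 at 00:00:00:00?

693177 ÷ 50 = 13863 full seconds, remainder 27 frames.
13863 s = 3 h 51 min 3 s.
Timecode: 03:51:03:27.

03:51:03:27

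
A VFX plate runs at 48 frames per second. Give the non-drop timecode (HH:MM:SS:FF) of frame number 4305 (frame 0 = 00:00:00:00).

4305 ÷ 48 = 89 full seconds, remainder 33 frames.
89 s = 0 h 1 min 29 s.
Timecode: 00:01:29:33.

00:01:29:33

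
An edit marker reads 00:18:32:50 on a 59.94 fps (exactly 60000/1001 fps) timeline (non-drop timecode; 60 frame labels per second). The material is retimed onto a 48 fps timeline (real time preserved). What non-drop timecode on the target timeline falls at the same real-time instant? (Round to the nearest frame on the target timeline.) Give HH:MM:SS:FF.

Source frame index: (0×3600 + 18×60 + 32) × 60 + 50 = 66770.
Real time: 66770 / (60000/1001) = 6683677/6000 s.
Target frame: (6683677/6000) × (48) = 6683677/125 ≈ 53469.416 → 53469.
At 48 labels/s: frame 53469 → 00:18:33:45.

00:18:33:45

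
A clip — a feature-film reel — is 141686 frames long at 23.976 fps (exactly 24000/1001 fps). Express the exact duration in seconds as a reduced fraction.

Running time = 141686 ÷ (24000/1001) = 141686 × 1001/24000 = 70913843/12000 s.

70913843/12000 seconds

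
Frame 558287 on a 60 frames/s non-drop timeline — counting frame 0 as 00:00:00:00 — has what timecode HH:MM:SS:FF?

02:35:04:47

558287 ÷ 60 = 9304 full seconds, remainder 47 frames.
9304 s = 2 h 35 min 4 s.
Timecode: 02:35:04:47.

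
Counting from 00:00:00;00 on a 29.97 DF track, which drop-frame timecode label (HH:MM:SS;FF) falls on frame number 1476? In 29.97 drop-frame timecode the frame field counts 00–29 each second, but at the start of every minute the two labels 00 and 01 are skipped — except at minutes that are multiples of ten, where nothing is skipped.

Ten DF minutes hold 17982 frames, so frame 1476 lies in block 0 (frames 0–17981) with 1476 frames into that block.
The block's first minute is 1800 frames and the rest 1798 each; 1476 frames reaches minute 0, so 0 × 18 + 0 × 2 = 0 labels have been skipped so far.
Adding those back, label number 1476 + 0 = 1476 at 30 labels/s is 49 s + 6 f = 0 h 0 min 49 s frame 6, i.e. 00:00:49;06.

00:00:49;06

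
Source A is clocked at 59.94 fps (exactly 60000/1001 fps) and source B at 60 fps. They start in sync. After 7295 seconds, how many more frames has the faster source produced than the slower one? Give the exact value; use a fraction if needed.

437700/1001 frames

A emits 60000/1001 × 7295 = 437700000/1001 frames; B emits 60 × 7295 = 437700.
Difference = 437700/1001 frames (≈ 437.2627); B is ahead of A.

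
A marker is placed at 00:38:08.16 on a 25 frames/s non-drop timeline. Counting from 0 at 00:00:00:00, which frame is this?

frame 57216

Total seconds to the label: (0 × 3600 + 38 × 60 + 8) = 2288.
Frame index = 2288 × 25 + 16 = 57216.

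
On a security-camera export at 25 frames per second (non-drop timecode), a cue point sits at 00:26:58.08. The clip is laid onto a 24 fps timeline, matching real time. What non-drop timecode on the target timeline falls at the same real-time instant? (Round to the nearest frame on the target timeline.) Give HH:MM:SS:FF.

00:26:58:08

Source frame index: (0×3600 + 26×60 + 58) × 25 + 8 = 40458.
Real time: 40458 / (25) = 40458/25 s.
Target frame: (40458/25) × (24) = 970992/25 ≈ 38839.680 → 38840.
At 24 labels/s: frame 38840 → 00:26:58:08.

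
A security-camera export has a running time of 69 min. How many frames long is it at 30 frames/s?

124200 frames

69 min = 4140 s.
Frames = 4140 × 30 = 124200.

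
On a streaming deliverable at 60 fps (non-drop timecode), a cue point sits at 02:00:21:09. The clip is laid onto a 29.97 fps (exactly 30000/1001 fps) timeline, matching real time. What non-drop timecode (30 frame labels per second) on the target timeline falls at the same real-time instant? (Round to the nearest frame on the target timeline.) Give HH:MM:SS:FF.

Source frame index: (2×3600 + 0×60 + 21) × 60 + 9 = 433269.
Real time: 433269 / (60) = 144423/20 s.
Target frame: (144423/20) × (30000/1001) = 216634500/1001 ≈ 216418.082 → 216418.
At 30 labels/s: frame 216418 → 02:00:13:28.

02:00:13:28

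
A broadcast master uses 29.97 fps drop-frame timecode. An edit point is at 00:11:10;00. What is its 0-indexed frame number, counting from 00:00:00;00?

20080

Complete 10-minute blocks: 1, each 17982 frames → 17982.
Remaining 1 whole minute in the current block: 1800 + 0 × 1798 = 1800 frames.
Within the current minute: 10 × 30 + 0 − 2 = 298 (labels ;00/;01 skipped at this minute). Total = 17982 + 1800 + 298 = 20080.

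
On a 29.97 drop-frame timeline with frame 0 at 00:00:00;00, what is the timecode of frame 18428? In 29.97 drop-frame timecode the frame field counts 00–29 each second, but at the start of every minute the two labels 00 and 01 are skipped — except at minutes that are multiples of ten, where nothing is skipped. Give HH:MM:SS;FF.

00:10:14;26

Ten DF minutes hold 17982 frames, so frame 18428 lies in block 1 (frames 17982–35963) with 446 frames into that block.
The block's first minute is 1800 frames and the rest 1798 each; 446 frames reaches minute 0, so 1 × 18 + 0 × 2 = 18 labels have been skipped so far.
Adding those back, label number 18428 + 18 = 18446 at 30 labels/s is 614 s + 26 f = 0 h 10 min 14 s frame 26, i.e. 00:10:14;26.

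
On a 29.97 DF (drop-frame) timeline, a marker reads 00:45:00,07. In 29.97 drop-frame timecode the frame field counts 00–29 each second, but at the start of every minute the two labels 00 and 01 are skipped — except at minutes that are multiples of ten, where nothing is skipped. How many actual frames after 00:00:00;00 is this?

80925

As if non-drop at 30 labels/s: (0 × 3600 + 45 × 60 + 0) × 30 + 7 = 81007.
Minute boundaries passed: 45; those not divisible by 10: 45 − 4 = 41; dropped labels = 2 × 41 = 82.
Actual frame index = 81007 − 82 = 80925.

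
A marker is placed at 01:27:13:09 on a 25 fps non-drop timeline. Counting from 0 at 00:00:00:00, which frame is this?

Total seconds to the label: (1 × 3600 + 27 × 60 + 13) = 5233.
Frame index = 5233 × 25 + 9 = 130834.

130834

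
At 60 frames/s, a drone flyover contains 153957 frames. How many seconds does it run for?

Running time = 153957 / (60) = 2565.95 s.

2565.95 seconds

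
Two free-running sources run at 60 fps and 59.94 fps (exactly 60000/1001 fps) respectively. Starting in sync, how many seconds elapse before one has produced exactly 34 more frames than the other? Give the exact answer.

The gap grows by |60000/1001 − 60| = 60/1001 frames per second.
Time for a 34-frame gap: 34 ÷ (60/1001) = 17017/30 s.

17017/30 seconds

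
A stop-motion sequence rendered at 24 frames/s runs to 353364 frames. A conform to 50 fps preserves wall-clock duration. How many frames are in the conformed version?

Frames at target rate = 353364 × (50) / (24) = 736175.

736175 frames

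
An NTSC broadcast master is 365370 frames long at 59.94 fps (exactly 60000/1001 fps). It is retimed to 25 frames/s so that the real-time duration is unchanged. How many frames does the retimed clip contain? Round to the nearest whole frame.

152390 frames

Frames at target rate = 365370 × (25) / (60000/1001) = 12191179/80 ≈ 152389.737.
Nearest whole frame: 152390.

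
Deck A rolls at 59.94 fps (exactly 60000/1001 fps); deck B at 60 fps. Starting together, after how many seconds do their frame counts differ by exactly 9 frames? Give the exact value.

150.15 seconds

The gap grows by |60 − 60000/1001| = 60/1001 frames per second.
Time for a 9-frame gap: 9 ÷ (60/1001) = 150.15 s.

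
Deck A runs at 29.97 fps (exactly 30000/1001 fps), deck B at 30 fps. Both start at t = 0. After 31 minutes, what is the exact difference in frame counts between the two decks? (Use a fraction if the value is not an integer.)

31 min = 1860 s.
A emits 30000/1001 × 1860 = 55800000/1001 frames; B emits 30 × 1860 = 55800.
Difference = 55800/1001 frames (≈ 55.7443); B is ahead of A.

55800/1001 frames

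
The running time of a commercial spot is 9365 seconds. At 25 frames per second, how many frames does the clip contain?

234125 frames

Frames = 9365 × 25 = 234125.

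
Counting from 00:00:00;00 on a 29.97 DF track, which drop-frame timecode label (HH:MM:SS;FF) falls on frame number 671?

00:00:22;11

Ten DF minutes hold 17982 frames, so frame 671 lies in block 0 (frames 0–17981) with 671 frames into that block.
The block's first minute is 1800 frames and the rest 1798 each; 671 frames reaches minute 0, so 0 × 18 + 0 × 2 = 0 labels have been skipped so far.
Adding those back, label number 671 + 0 = 671 at 30 labels/s is 22 s + 11 f = 0 h 0 min 22 s frame 11, i.e. 00:00:22;11.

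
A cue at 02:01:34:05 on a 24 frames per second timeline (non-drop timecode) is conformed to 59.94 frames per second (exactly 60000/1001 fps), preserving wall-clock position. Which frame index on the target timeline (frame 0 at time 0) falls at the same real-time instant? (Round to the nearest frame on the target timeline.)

Source frame index: (2×3600 + 1×60 + 34) × 24 + 5 = 175061.
Real time: 175061 / (24) = 175061/24 s.
Target frame: (175061/24) × (60000/1001) = 437652500/1001 ≈ 437215.285 → 437215.

frame 437215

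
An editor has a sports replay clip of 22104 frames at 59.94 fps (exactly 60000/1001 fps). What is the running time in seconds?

368.7684 seconds

Running time = 22104 / (60000/1001) = 368.7684 s.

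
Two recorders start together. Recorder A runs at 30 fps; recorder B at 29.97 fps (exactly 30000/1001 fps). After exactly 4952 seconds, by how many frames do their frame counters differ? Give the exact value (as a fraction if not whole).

A emits 30 × 4952 = 148560 frames; B emits 30000/1001 × 4952 = 148560000/1001.
Difference = 148560/1001 frames (≈ 148.4116); B is behind A.

148560/1001 frames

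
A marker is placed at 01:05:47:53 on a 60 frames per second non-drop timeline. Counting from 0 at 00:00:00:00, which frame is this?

236873

Total seconds to the label: (1 × 3600 + 5 × 60 + 47) = 3947.
Frame index = 3947 × 60 + 53 = 236873.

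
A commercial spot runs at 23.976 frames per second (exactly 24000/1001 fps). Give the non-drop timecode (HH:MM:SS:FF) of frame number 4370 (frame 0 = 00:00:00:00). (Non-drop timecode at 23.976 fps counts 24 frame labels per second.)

00:03:02:02

4370 ÷ 24 = 182 full seconds, remainder 2 frames.
182 s = 0 h 3 min 2 s.
Timecode: 00:03:02:02.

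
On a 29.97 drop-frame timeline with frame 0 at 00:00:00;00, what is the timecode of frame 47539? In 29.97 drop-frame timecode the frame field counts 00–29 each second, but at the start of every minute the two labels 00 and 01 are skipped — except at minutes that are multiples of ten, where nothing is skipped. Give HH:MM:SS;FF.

00:26:26;07

Each 10-minute DF block holds 10 × 60 × 30 − 9 × 2 = 17982 frames. 47539 ÷ 17982 → 2 full blocks, remainder 11575.
Within the partial block the first minute is 1800 frames and each further minute 1798, so 6 further minute boundaries passed. Total skipped labels = 18 × 2 + 2 × 6 = 48.
Non-drop label index = 47539 + 48 = 47587; at 30 labels/s that is 00:26:26:07, i.e. DF 00:26:26;07.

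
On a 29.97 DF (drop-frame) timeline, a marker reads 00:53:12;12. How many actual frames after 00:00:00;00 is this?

95676

As if non-drop at 30 labels/s: (0 × 3600 + 53 × 60 + 12) × 30 + 12 = 95772.
Minute boundaries passed: 53; those not divisible by 10: 53 − 5 = 48; dropped labels = 2 × 48 = 96.
Actual frame index = 95772 − 96 = 95676.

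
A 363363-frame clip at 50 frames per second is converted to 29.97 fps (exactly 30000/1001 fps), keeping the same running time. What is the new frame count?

Target frames = source frames × (target rate / source rate) = 363363 × (30000/1001)/(50) = 363363 × 600/1001 = 217800.

217800 frames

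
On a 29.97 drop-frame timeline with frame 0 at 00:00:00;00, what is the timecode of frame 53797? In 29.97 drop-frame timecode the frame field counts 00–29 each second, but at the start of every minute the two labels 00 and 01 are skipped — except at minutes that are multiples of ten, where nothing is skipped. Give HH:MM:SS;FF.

Ten DF minutes hold 17982 frames, so frame 53797 lies in block 2 (frames 35964–53945) with 17833 frames into that block.
The block's first minute is 1800 frames and the rest 1798 each; 17833 frames reaches minute 9, so 2 × 18 + 9 × 2 = 54 labels have been skipped so far.
Adding those back, label number 53797 + 54 = 53851 at 30 labels/s is 1795 s + 1 f = 0 h 29 min 55 s frame 1, i.e. 00:29:55;01.

00:29:55;01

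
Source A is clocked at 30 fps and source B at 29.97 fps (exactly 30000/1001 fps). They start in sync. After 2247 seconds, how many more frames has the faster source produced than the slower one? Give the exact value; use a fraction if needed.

9630/143 frames

A emits 30 × 2247 = 67410 frames; B emits 30000/1001 × 2247 = 9630000/143.
Difference = 9630/143 frames (≈ 67.3427); B is behind A.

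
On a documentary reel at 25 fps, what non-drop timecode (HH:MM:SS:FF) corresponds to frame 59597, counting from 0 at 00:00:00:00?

00:39:43:22

59597 ÷ 25 = 2383 full seconds, remainder 22 frames.
2383 s = 0 h 39 min 43 s.
Timecode: 00:39:43:22.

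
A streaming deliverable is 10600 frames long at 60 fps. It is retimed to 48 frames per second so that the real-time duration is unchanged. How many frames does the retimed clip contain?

8480 frames

Target frames = source frames × (target rate / source rate) = 10600 × (48)/(60) = 10600 × 4/5 = 8480.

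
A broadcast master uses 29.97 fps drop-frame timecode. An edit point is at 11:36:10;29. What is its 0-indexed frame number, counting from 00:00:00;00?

1251875

Complete 10-minute blocks: 69, each 17982 frames → 1240758.
Remaining 6 whole minutes in the current block: 1800 + 5 × 1798 = 10790 frames.
Within the current minute: 10 × 30 + 29 − 2 = 327 (labels ;00/;01 skipped at this minute). Total = 1240758 + 10790 + 327 = 1251875.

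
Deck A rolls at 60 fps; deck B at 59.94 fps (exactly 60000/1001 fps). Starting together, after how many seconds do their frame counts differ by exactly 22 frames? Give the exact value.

The gap grows by |60000/1001 − 60| = 60/1001 frames per second.
Time for a 22-frame gap: 22 ÷ (60/1001) = 11011/30 s.

11011/30 seconds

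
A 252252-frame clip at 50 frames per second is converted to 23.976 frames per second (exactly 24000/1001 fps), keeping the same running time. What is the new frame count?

Target frames = source frames × (target rate / source rate) = 252252 × (24000/1001)/(50) = 252252 × 480/1001 = 120960.

120960 frames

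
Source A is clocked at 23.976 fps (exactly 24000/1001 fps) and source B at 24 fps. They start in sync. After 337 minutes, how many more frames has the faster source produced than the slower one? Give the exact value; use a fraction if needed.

485280/1001 frames

337 min = 20220 s.
A emits 24000/1001 × 20220 = 485280000/1001 frames; B emits 24 × 20220 = 485280.
Difference = 485280/1001 frames (≈ 484.7952); B is ahead of A.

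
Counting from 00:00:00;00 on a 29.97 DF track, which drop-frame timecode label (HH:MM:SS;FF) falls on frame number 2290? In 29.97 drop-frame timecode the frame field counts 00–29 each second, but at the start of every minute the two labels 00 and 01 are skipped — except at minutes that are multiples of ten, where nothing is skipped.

00:01:16;12

Each 10-minute DF block holds 10 × 60 × 30 − 9 × 2 = 17982 frames. 2290 ÷ 17982 → 0 full blocks, remainder 2290.
Within the partial block the first minute is 1800 frames and each further minute 1798, so 1 further minute boundary passed. Total skipped labels = 18 × 0 + 2 × 1 = 2.
Non-drop label index = 2290 + 2 = 2292; at 30 labels/s that is 00:01:16:12, i.e. DF 00:01:16;12.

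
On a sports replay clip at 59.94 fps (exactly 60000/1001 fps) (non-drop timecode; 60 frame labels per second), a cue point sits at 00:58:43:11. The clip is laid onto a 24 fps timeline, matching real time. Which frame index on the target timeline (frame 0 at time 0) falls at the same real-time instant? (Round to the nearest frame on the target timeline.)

frame 84641

Source frame index: (0×3600 + 58×60 + 43) × 60 + 11 = 211391.
Real time: 211391 / (60000/1001) = 211602391/60000 s.
Target frame: (211602391/60000) × (24) = 211602391/2500 ≈ 84640.956 → 84641.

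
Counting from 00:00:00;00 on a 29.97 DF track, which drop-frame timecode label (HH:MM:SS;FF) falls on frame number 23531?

00:13:05;05

Ten DF minutes hold 17982 frames, so frame 23531 lies in block 1 (frames 17982–35963) with 5549 frames into that block.
The block's first minute is 1800 frames and the rest 1798 each; 5549 frames reaches minute 3, so 1 × 18 + 3 × 2 = 24 labels have been skipped so far.
Adding those back, label number 23531 + 24 = 23555 at 30 labels/s is 785 s + 5 f = 0 h 13 min 5 s frame 5, i.e. 00:13:05;05.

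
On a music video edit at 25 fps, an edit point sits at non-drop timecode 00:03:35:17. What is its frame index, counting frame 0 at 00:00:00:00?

Total seconds to the label: (0 × 3600 + 3 × 60 + 35) = 215.
Frame index = 215 × 25 + 17 = 5392.

frame 5392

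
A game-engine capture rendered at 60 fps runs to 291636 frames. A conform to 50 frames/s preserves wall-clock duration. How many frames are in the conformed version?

Frames at target rate = 291636 × (50) / (60) = 243030.

243030 frames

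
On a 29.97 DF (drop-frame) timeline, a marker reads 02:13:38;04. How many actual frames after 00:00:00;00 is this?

Complete 10-minute blocks: 13, each 17982 frames → 233766.
Remaining 3 whole minutes in the current block: 1800 + 2 × 1798 = 5396 frames.
Within the current minute: 38 × 30 + 4 − 2 = 1142 (labels ;00/;01 skipped at this minute). Total = 233766 + 5396 + 1142 = 240304.

240304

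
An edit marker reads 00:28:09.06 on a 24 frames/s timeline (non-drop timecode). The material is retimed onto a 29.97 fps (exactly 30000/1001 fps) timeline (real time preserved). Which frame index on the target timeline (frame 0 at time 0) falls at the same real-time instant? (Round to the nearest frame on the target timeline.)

frame 50627

Source frame index: (0×3600 + 28×60 + 9) × 24 + 6 = 40542.
Real time: 40542 / (24) = 6757/4 s.
Target frame: (6757/4) × (30000/1001) = 50677500/1001 ≈ 50626.873 → 50627.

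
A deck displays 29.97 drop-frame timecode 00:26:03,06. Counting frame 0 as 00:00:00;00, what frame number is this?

46848

As if non-drop at 30 labels/s: (0 × 3600 + 26 × 60 + 3) × 30 + 6 = 46896.
Minute boundaries passed: 26; those not divisible by 10: 26 − 2 = 24; dropped labels = 2 × 24 = 48.
Actual frame index = 46896 − 48 = 46848.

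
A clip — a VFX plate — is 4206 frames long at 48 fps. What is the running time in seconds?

Running time = 4206 / (48) = 87.625 s.

87.625 seconds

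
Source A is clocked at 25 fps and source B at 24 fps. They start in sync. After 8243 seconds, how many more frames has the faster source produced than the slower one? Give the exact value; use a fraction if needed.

8243 frames

A emits 25 × 8243 = 206075 frames; B emits 24 × 8243 = 197832.
Difference = 8243 frames; B is behind A.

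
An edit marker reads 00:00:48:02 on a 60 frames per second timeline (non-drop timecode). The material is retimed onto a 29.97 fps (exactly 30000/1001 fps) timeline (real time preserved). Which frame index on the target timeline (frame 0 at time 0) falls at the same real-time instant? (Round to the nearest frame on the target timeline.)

frame 1440

Source frame index: (0×3600 + 0×60 + 48) × 60 + 2 = 2882.
Real time: 2882 / (60) = 1441/30 s.
Target frame: (1441/30) × (30000/1001) = 131000/91 ≈ 1439.560 → 1440.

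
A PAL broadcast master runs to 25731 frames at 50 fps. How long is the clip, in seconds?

Running time = 25731 / (50) = 514.62 s.

514.62 seconds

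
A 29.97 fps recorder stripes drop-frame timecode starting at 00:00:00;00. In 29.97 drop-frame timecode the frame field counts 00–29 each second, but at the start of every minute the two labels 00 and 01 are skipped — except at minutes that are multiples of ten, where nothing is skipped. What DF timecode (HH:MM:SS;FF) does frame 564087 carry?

Ten DF minutes hold 17982 frames, so frame 564087 lies in block 31 (frames 557442–575423) with 6645 frames into that block.
The block's first minute is 1800 frames and the rest 1798 each; 6645 frames reaches minute 3, so 31 × 18 + 3 × 2 = 564 labels have been skipped so far.
Adding those back, label number 564087 + 564 = 564651 at 30 labels/s is 18821 s + 21 f = 5 h 13 min 41 s frame 21, i.e. 05:13:41;21.

05:13:41;21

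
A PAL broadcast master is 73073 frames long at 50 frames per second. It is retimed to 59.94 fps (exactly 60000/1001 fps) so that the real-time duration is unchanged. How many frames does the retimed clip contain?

87600 frames

Target frames = source frames × (target rate / source rate) = 73073 × (60000/1001)/(50) = 73073 × 1200/1001 = 87600.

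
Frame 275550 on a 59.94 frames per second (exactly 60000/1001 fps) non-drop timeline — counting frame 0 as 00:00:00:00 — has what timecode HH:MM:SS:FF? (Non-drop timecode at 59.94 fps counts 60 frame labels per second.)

01:16:32:30

275550 ÷ 60 = 4592 full seconds, remainder 30 frames.
4592 s = 1 h 16 min 32 s.
Timecode: 01:16:32:30.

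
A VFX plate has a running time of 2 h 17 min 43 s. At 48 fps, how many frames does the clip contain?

396624 frames

2 h 17 min 43 s = 8263 s.
Frames = 8263 × 48 = 396624.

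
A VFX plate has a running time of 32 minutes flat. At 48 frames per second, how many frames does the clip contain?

32 min = 1920 s.
Frames = 1920 × 48 = 92160.

92160 frames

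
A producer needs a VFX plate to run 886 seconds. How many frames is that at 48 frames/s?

Frames = 886 × 48 = 42528.

42528 frames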